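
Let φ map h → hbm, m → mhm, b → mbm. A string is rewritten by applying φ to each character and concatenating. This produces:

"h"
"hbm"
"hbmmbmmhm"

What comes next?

Rewriting each symbol of hbmmbmmhm: h→hbm, b→mbm, m→mhm, m→mhm, b→mbm, m→mhm, m→mhm, h→hbm, m→mhm, which concatenates to hbm mbm mhm mhm mbm mhm mhm hbm mhm.

hbmmbmmhmmhmmbmmhmmhmhbmmhm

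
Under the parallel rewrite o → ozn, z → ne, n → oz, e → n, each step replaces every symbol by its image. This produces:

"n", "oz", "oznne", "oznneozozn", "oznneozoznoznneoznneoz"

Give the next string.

Rewriting the 22 symbols of oznneozoznoznneoznneoz one by one yields ozn ne oz oz n ozn ne ozn ne oz ozn ne oz oz n ozn ne oz oz n ozn ne; concatenated:

oznneozoznoznneoznneozoznneozoznoznneozoznoznne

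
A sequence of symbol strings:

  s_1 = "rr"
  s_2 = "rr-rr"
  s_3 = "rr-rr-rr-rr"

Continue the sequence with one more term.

Each string is two copies of the previous one joined by '-'.
Doubling rr-rr-rr-rr with '-' between the halves:

rr-rr-rr-rr-rr-rr-rr-rr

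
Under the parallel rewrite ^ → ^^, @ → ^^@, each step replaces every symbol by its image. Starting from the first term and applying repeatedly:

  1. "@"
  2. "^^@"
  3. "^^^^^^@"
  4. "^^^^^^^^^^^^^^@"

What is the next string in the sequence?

Rewriting the 15 symbols of ^^^^^^^^^^^^^^@ one by one yields ^^ ^^ ^^ ^^ ^^ ^^ ^^ ^^ ^^ ^^ ^^ ^^ ^^ ^^ ^^@; concatenated:

^^^^^^^^^^^^^^^^^^^^^^^^^^^^^^@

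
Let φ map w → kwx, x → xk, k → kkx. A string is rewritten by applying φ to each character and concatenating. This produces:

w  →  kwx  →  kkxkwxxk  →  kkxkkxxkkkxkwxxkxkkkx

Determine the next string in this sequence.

φ(kkxkkxxkkkxkwxxkxkkkx) expands symbol-by-symbol to kkx kkx xk kkx kkx xk xk kkx kkx kkx xk kkx kwx xk xk kkx xk kkx kkx kkx xk; joining the 21 pieces gives the next term.

kkxkkxxkkkxkkxxkxkkkxkkxkkxxkkkxkwxxkxkkkxxkkkxkkxkkxxk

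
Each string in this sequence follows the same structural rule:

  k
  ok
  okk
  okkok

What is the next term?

This is a Fibonacci-style word recurrence s(k) = s(k−1)·s(k−2): e.g. ok·k = okk.
The next term joins okkok and okk.

okkokokk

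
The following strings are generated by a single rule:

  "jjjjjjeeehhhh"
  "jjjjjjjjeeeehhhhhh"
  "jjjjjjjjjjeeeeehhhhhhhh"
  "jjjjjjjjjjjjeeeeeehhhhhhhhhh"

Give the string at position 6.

jjjjjjjjjjjjjjjjeeeeeeeehhhhhhhhhhhhhh

Term n consists of 2n+2 j's, followed by n+1 e's, followed by 2n h's, where the shown terms are n = 2, 3, 4, 5.
For term 6, n = 7, so the run lengths are 16, 8, 14.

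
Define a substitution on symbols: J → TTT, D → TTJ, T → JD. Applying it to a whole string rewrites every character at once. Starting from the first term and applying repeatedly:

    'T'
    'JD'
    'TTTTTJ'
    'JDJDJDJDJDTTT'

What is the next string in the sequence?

TTTTTJTTTTTJTTTTTJTTTTTJTTTTTJJDJDJD

Applying the rule to each of the 13 symbols of JDJDJDJDJDTTT gives the pieces TTT TTJ TTT TTJ TTT TTJ TTT TTJ TTT TTJ JD JD JD, which concatenate to the answer.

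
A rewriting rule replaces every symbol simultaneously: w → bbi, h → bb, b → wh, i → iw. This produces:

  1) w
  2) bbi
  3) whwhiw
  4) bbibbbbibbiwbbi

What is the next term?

Replace each of the 15 characters of bbibbbbibbiwbbi in place — wh wh iw wh wh wh wh iw wh wh iw bbi wh wh iw — and concatenate.

whwhiwwhwhwhwhiwwhwhiwbbiwhwhiw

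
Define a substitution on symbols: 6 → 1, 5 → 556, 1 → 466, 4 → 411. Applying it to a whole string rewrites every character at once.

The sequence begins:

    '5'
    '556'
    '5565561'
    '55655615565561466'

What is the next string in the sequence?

556556155655614665565561556556146641111

φ(55655615565561466) expands symbol-by-symbol to 556 556 1 556 556 1 466 556 556 1 556 556 1 466 411 1 1; joining the 17 pieces gives the next term.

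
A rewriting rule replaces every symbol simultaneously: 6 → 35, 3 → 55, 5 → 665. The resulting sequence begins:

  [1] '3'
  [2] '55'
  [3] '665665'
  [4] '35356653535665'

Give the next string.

5566555665353566555665556653535665

Applying the rule to each of the 14 symbols of 35356653535665 gives the pieces 55 665 55 665 35 35 665 55 665 55 665 35 35 665, which concatenate to the answer.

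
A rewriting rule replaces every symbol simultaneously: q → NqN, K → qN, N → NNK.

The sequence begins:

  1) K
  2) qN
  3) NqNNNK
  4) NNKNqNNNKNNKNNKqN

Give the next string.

Rewriting the 17 symbols of NNKNqNNNKNNKNNKqN one by one yields NNK NNK qN NNK NqN NNK NNK NNK qN NNK NNK qN NNK NNK qN NqN NNK; concatenated:

NNKNNKqNNNKNqNNNKNNKNNKqNNNKNNKqNNNKNNKqNNqNNNK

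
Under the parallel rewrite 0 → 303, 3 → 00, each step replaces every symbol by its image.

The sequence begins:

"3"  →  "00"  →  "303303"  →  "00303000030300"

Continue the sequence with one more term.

Applying the rule to each of the 14 symbols of 00303000030300 gives the pieces 303 303 00 303 00 303 303 303 303 00 303 00 303 303, which concatenate to the answer.

30330300303003033033033030030300303303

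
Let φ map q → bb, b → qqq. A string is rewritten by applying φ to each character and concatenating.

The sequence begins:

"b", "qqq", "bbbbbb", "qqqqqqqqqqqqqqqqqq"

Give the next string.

Applying the rule to each of the 18 symbols of qqqqqqqqqqqqqqqqqq gives the pieces bb bb bb bb bb bb bb bb bb bb bb bb bb bb bb bb bb bb, which concatenate to the answer.

bbbbbbbbbbbbbbbbbbbbbbbbbbbbbbbbbbbb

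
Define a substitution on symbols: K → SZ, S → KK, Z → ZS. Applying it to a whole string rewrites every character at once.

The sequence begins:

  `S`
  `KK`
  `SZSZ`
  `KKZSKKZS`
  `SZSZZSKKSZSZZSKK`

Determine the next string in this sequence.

Rewriting the 16 symbols of SZSZZSKKSZSZZSKK one by one yields KK ZS KK ZS ZS KK SZ SZ KK ZS KK ZS ZS KK SZ SZ; concatenated:

KKZSKKZSZSKKSZSZKKZSKKZSZSKKSZSZ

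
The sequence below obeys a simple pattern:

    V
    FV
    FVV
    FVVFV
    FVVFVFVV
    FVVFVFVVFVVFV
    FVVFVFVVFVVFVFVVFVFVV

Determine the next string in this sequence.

From term 3 onward, concatenate the last term with the second-to-last: FV·V = FVV, FVV·FV = FVVFV, …
Continuing: FVVFVFVVFVVFVFVVFVFVV · FVVFVFVVFVVFV gives term 8.

FVVFVFVVFVVFVFVVFVFVVFVVFVFVVFVVFV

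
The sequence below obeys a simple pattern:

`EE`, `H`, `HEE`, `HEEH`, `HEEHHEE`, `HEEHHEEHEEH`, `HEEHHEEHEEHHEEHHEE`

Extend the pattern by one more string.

Each term (from the third on) is the previous term followed by the one before it: term 3 = H·EE = HEE.
So term 8 is HEEHHEEHEEHHEEHHEE·HEEHHEEHEEH.

HEEHHEEHEEHHEEHHEEHEEHHEEHEEH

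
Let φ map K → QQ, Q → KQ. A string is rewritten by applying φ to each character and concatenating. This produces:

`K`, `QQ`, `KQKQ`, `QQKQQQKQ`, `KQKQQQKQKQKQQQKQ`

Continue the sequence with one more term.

Rewriting the 16 symbols of KQKQQQKQKQKQQQKQ one by one yields QQ KQ QQ KQ KQ KQ QQ KQ QQ KQ QQ KQ KQ KQ QQ KQ; concatenated:

QQKQQQKQKQKQQQKQQQKQQQKQKQKQQQKQ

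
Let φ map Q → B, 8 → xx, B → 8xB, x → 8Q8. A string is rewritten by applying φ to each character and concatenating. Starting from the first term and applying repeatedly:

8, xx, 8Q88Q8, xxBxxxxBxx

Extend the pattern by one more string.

Rewriting each symbol of xxBxxxxBxx: x→8Q8, x→8Q8, B→8xB, x→8Q8, x→8Q8, x→8Q8, x→8Q8, B→8xB, x→8Q8, x→8Q8, which concatenates to 8Q8 8Q8 8xB 8Q8 8Q8 8Q8 8Q8 8xB 8Q8 8Q8.

8Q88Q88xB8Q88Q88Q88Q88xB8Q88Q8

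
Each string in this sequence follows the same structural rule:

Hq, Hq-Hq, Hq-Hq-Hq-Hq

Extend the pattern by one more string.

Hq-Hq-Hq-Hq-Hq-Hq-Hq-Hq

s(k+1) = s(k)·-·s(k) — each term doubles the last with '-' between the halves.
One more doubling of Hq-Hq-Hq-Hq gives the answer.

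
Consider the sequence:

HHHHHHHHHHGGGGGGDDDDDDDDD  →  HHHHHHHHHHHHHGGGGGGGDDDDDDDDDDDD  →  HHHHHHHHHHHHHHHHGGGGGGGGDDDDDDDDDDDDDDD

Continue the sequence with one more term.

HHHHHHHHHHHHHHHHHHHGGGGGGGGGDDDDDDDDDDDDDDDDDD

Each string has the form H^{3n+1} G^{n+3} D^{3n}, where the shown terms are n = 3, 4, 5.
Setting n = 6 gives 19, 9, 18 characters in each block.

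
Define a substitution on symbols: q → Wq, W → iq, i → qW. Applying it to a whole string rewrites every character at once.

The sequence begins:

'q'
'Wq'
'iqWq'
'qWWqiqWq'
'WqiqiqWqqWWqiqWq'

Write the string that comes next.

iqWqqWWqqWWqiqWqWqiqiqWqqWWqiqWq

Replace each of the 16 characters of WqiqiqWqqWWqiqWq in place — iq Wq qW Wq qW Wq iq Wq Wq iq iq Wq qW Wq iq Wq — and concatenate.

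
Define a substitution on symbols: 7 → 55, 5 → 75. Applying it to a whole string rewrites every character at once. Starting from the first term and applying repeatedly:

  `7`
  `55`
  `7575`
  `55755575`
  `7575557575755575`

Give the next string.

55755575757555755575557575755575

Replace each of the 16 characters of 7575557575755575 in place — 55 75 55 75 75 75 55 75 55 75 55 75 75 75 55 75 — and concatenate.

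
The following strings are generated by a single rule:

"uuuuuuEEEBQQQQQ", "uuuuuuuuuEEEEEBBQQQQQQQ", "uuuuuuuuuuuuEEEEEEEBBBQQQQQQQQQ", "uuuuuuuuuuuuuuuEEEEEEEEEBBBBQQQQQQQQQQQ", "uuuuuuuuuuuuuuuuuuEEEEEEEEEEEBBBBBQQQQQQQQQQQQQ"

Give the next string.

Reading off run lengths: u runs 6, 9, 12, 15, 18; E runs 3, 5, 7, 9, 11; B runs 1, 2, 3, 4, 5; Q runs 5, 7, 9, 11, 13 — each is linear in n, where the shown terms are n = 2, 3, 4, 5, 6.
At n = 7 the blocks have lengths 21, 13, 6, 15.

uuuuuuuuuuuuuuuuuuuuuEEEEEEEEEEEEEBBBBBBQQQQQQQQQQQQQQQ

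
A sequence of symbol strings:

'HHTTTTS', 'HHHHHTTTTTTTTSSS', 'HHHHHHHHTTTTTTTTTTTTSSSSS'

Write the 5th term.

Each string has the form H^{3n-1} T^{4n} S^{2n-1} (n = 1, 2, …).
At n = 5 the blocks have lengths 14, 20, 9.

HHHHHHHHHHHHHHTTTTTTTTTTTTTTTTTTTTSSSSSSSSS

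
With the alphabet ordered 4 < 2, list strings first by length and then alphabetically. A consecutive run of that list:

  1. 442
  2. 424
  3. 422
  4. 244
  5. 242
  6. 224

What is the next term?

The successor of 224 increments the rightmost position that isn't already 2 and resets every position after it to 4.

222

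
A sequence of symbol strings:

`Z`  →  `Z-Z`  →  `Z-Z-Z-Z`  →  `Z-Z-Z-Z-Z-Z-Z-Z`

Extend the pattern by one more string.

s(k+1) = s(k)·-·s(k) — each term doubles the last with '-' between the halves.
One more doubling of Z-Z-Z-Z-Z-Z-Z-Z gives the answer.

Z-Z-Z-Z-Z-Z-Z-Z-Z-Z-Z-Z-Z-Z-Z-Z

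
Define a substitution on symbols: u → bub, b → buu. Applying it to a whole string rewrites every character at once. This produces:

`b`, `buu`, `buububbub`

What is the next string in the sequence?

buububbubbuububbuubuububbuu

Rewriting each symbol of buububbub: b→buu, u→bub, u→bub, b→buu, u→bub, b→buu, b→buu, u→bub, b→buu, which concatenates to buu bub bub buu bub buu buu bub buu.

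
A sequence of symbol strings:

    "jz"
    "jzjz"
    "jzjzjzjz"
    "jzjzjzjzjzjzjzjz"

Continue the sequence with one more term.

Each string is two copies of the previous one concatenated.
Doubling jzjzjzjzjzjzjzjz:

jzjzjzjzjzjzjzjzjzjzjzjzjzjzjzjz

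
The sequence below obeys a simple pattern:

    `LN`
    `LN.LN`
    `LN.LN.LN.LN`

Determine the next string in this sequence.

Each string is two copies of the previous one joined by '.'.
So the next term is two copies of LN.LN.LN.LN with '.' between the halves.

LN.LN.LN.LN.LN.LN.LN.LN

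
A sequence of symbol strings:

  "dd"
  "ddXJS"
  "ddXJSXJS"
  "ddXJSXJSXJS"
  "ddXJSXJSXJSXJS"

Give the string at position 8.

Each term is the previous one with XJS appended.
From ddXJSXJSXJSXJS, 3 further steps: ddXJSXJSXJSXJS → ddXJSXJSXJSXJSXJS → ddXJSXJSXJSXJSXJSXJS → (answer).

ddXJSXJSXJSXJSXJSXJSXJS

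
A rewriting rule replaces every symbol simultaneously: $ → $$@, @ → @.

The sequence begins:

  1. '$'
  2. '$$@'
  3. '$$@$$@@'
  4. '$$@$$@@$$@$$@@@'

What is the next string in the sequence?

Replace each of the 15 characters of $$@$$@@$$@$$@@@ in place — $$@ $$@ @ $$@ $$@ @ @ $$@ $$@ @ $$@ $$@ @ @ @ — and concatenate.

$$@$$@@$$@$$@@@$$@$$@@$$@$$@@@@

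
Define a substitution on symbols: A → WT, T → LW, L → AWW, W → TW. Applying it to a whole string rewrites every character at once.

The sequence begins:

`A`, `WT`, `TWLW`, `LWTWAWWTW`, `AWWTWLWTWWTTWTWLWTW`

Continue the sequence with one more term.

Applying the rule to each of the 19 symbols of AWWTWLWTWWTTWTWLWTW gives the pieces WT TW TW LW TW AWW TW LW TW TW LW LW TW LW TW AWW TW LW TW, which concatenate to the answer.

WTTWTWLWTWAWWTWLWTWTWLWLWTWLWTWAWWTWLWTW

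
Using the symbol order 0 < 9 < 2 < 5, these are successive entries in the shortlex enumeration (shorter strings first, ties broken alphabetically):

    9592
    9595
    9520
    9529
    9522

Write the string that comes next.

9525

Find the rightmost character of 9522 below 5, bump it to the next letter, and reset everything to its right to 0.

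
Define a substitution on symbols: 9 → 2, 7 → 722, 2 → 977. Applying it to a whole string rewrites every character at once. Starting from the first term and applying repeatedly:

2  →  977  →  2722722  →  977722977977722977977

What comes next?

Rewriting the 21 symbols of 977722977977722977977 one by one yields 2 722 722 722 977 977 2 722 722 2 722 722 722 977 977 2 722 722 2 722 722; concatenated:

27227227229779772722722272272272297797727227222722722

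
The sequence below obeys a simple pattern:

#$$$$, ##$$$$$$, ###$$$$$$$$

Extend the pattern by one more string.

Term n consists of n-1 #'s, followed by 2n $'s, where the shown terms are n = 2, 3, 4.
At n = 5 the blocks have lengths 4, 10.

####$$$$$$$$$$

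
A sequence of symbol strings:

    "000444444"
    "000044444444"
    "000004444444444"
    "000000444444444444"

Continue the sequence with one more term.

The n-th term is n+1 0's then 2n+2 4's, where the shown terms are n = 2, 3, 4, 5.
Setting n = 6 gives 7, 14 characters in each block.

000000044444444444444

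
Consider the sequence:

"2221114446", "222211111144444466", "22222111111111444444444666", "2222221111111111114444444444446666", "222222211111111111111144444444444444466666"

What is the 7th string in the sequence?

2222222221111111111111111111114444444444444444444446666666

Reading off run lengths: 2 runs 3, 4, 5, 6, 7; 1 runs 3, 6, 9, 12, 15; 4 runs 3, 6, 9, 12, 15; 6 runs 1, 2, 3, 4, 5 — each is linear in n (n = 1, 2, …).
For term 7, n = 7, so the run lengths are 9, 21, 21, 7.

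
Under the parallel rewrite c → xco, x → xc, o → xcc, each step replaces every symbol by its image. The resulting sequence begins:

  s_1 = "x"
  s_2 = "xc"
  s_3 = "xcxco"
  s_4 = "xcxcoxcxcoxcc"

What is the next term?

Replace each of the 13 characters of xcxcoxcxcoxcc in place — xc xco xc xco xcc xc xco xc xco xcc xc xco xco — and concatenate.

xcxcoxcxcoxccxcxcoxcxcoxccxcxcoxco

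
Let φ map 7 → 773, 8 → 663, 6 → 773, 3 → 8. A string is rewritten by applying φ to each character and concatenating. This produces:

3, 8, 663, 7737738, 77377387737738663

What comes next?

77377387737738663773773877377386637737738

φ(77377387737738663) expands symbol-by-symbol to 773 773 8 773 773 8 663 773 773 8 773 773 8 663 773 773 8; joining the 17 pieces gives the next term.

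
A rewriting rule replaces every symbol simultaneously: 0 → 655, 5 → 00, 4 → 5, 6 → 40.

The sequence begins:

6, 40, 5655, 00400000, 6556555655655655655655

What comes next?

40000040000000400000400000400000400000400000

Applying the rule to each of the 22 symbols of 6556555655655655655655 gives the pieces 40 00 00 40 00 00 00 40 00 00 40 00 00 40 00 00 40 00 00 40 00 00, which concatenate to the answer.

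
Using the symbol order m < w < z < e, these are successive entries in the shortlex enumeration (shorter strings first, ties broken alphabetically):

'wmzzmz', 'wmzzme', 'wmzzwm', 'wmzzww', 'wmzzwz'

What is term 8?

Stepping forward 3 times from wmzzwz: wmzzwz → wmzzwe → wmzzzm, then the target.

wmzzzw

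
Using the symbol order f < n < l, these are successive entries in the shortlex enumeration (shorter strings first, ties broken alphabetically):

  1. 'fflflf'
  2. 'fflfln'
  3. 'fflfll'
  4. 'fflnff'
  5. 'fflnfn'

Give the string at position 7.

Continuing the enumeration 2 steps past fflnfn: fflnfn → fflnfl → (answer).

fflnnf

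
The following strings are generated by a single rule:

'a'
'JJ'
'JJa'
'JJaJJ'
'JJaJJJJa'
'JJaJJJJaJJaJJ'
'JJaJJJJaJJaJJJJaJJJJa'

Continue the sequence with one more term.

From term 3 onward, concatenate the last term with the second-to-last: JJ·a = JJa, JJa·JJ = JJaJJ, …
Continuing: JJaJJJJaJJaJJJJaJJJJa · JJaJJJJaJJaJJ gives term 8.

JJaJJJJaJJaJJJJaJJJJaJJaJJJJaJJaJJ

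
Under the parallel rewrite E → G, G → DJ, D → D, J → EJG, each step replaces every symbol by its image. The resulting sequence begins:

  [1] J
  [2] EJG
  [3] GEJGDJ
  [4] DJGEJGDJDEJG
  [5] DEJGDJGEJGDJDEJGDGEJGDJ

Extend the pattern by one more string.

Rewriting the 23 symbols of DEJGDJGEJGDJDEJGDGEJGDJ one by one yields D G EJG DJ D EJG DJ G EJG DJ D EJG D G EJG DJ D DJ G EJG DJ D EJG; concatenated:

DGEJGDJDEJGDJGEJGDJDEJGDGEJGDJDDJGEJGDJDEJG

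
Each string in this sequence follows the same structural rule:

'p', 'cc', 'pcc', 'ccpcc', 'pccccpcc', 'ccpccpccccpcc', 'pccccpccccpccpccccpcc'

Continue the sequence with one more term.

ccpccpccccpccpccccpccccpccpccccpcc

From term 3 onward, concatenate the second-to-last term with the last: p·cc = pcc, cc·pcc = ccpcc, …
Continuing: ccpccpccccpcc · pccccpccccpccpccccpcc gives term 8.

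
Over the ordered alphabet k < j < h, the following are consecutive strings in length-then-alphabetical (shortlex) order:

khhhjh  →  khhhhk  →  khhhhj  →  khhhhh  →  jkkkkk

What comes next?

jkkkkj

Find the rightmost character of jkkkkk below h, bump it to the next letter, and reset everything to its right to k.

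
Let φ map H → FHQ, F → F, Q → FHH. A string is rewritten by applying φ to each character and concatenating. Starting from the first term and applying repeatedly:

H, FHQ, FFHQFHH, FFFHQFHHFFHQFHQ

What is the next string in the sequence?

FFFFHQFHHFFHQFHQFFFHQFHHFFHQFHH

Applying the rule to each of the 15 symbols of FFFHQFHHFFHQFHQ gives the pieces F F F FHQ FHH F FHQ FHQ F F FHQ FHH F FHQ FHH, which concatenate to the answer.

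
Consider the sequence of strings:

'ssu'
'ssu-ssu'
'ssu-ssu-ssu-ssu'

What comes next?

ssu-ssu-ssu-ssu-ssu-ssu-ssu-ssu

Every step duplicates the string with '-' between the halves.
So the next term is two copies of ssu-ssu-ssu-ssu with '-' between the halves.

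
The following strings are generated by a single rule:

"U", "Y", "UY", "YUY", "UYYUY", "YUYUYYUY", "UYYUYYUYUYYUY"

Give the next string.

YUYUYYUYUYYUYYUYUYYUY

This is a Fibonacci-style word recurrence s(k) = s(k−2)·s(k−1): e.g. U·Y = UY.
Continuing: YUYUYYUY · UYYUYYUYUYYUY gives term 8.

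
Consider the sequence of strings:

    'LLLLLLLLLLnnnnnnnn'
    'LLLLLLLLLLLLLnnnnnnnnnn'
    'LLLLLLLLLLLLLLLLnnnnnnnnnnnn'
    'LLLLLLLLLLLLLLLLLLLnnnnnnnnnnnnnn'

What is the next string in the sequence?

LLLLLLLLLLLLLLLLLLLLLLnnnnnnnnnnnnnnnn

Reading off run lengths: L runs 10, 13, 16, 19; n runs 8, 10, 12, 14 — each is linear in n, where the shown terms are n = 3, 4, 5, 6.
At n = 7 the blocks have lengths 22, 16.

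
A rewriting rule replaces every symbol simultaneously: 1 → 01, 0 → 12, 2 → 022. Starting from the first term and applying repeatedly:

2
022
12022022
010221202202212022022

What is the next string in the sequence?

120112022022010221202202212022022010221202202212022022

φ(010221202202212022022) expands symbol-by-symbol to 12 01 12 022 022 01 022 12 022 022 12 022 022 01 022 12 022 022 12 022 022; joining the 21 pieces gives the next term.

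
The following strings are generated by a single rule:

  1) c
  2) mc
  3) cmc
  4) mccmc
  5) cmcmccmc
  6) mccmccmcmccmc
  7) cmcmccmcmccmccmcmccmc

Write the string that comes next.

Each term (from the third on) is the two preceding terms concatenated in order: term 3 = c·mc = cmc.
Continuing: mccmccmcmccmc · cmcmccmcmccmccmcmccmc gives term 8.

mccmccmcmccmccmcmccmcmccmccmcmccmc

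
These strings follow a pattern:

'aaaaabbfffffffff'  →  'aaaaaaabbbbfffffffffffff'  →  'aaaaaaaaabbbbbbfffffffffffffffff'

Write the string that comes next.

aaaaaaaaaaabbbbbbbbfffffffffffffffffffff

The n-th term is 2n+1 a's then 2n-2 b's then 4n+1 f's, where the shown terms are n = 2, 3, 4.
At n = 5 the blocks have lengths 11, 8, 21.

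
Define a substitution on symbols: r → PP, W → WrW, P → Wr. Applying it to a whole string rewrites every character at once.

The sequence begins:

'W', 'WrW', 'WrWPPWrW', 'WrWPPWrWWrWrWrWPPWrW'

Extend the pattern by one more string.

Rewriting the 20 symbols of WrWPPWrWWrWrWrWPPWrW one by one yields WrW PP WrW Wr Wr WrW PP WrW WrW PP WrW PP WrW PP WrW Wr Wr WrW PP WrW; concatenated:

WrWPPWrWWrWrWrWPPWrWWrWPPWrWPPWrWPPWrWWrWrWrWPPWrW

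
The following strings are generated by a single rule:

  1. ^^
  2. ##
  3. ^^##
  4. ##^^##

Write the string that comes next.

^^####^^##

Each term (from the third on) is the two preceding terms concatenated in order: term 3 = ^^·## = ^^##.
Continuing: ^^## · ##^^## gives term 5.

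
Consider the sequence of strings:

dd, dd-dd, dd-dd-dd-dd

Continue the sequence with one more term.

s(k+1) = s(k)·-·s(k) — each term doubles the last with '-' between the halves.
One more doubling of dd-dd-dd-dd gives the answer.

dd-dd-dd-dd-dd-dd-dd-dd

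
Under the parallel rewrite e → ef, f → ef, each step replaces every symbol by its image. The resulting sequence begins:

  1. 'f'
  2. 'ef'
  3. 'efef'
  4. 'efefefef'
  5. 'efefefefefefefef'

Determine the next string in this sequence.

Rewriting the 16 symbols of efefefefefefefef one by one yields ef ef ef ef ef ef ef ef ef ef ef ef ef ef ef ef; concatenated:

efefefefefefefefefefefefefefefef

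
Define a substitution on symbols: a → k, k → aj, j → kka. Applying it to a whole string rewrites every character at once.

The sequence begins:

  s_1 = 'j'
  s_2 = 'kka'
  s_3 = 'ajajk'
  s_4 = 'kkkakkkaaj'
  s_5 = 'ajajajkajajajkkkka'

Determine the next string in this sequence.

Replace each of the 18 characters of ajajajkajajajkkkka in place — k kka k kka k kka aj k kka k kka k kka aj aj aj aj k — and concatenate.

kkkakkkakkkaajkkkakkkakkkaajajajajk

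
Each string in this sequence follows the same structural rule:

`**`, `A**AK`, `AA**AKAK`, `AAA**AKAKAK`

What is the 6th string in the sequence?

AAAAA**AKAKAKAKAK

Each term wraps the previous one in A on the left and AK on the right.
From AAA**AKAKAK, 2 further steps: AAA**AKAKAK → AAAA**AKAKAKAK → (answer).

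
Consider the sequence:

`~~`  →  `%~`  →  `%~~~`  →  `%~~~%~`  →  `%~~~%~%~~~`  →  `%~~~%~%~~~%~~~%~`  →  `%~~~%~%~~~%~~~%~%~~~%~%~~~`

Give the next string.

%~~~%~%~~~%~~~%~%~~~%~%~~~%~~~%~%~~~%~~~%~

From term 3 onward, concatenate the last term with the second-to-last: %~·~~ = %~~~, %~~~·%~ = %~~~%~, …
So term 8 is %~~~%~%~~~%~~~%~%~~~%~%~~~·%~~~%~%~~~%~~~%~.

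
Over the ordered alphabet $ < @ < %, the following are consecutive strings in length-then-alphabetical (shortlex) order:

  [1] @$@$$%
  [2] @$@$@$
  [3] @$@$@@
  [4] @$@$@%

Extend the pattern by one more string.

Find the rightmost character of @$@$@% below %, bump it to the next letter, and reset everything to its right to $.

@$@$%$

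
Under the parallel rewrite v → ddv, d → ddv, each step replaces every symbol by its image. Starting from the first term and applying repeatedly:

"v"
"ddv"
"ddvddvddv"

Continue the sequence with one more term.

Rewriting each symbol of ddvddvddv: d→ddv, d→ddv, v→ddv, d→ddv, d→ddv, v→ddv, d→ddv, d→ddv, v→ddv, which concatenates to ddv ddv ddv ddv ddv ddv ddv ddv ddv.

ddvddvddvddvddvddvddvddvddv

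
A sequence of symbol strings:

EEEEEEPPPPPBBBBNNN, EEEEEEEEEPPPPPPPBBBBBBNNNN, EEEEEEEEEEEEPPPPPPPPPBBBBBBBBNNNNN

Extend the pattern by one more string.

Term n consists of 3n E's, followed by 2n+1 P's, followed by 2n B's, followed by n+1 N's, where the shown terms are n = 2, 3, 4.
For the next term, n = 5, so the run lengths are 15, 11, 10, 6.

EEEEEEEEEEEEEEEPPPPPPPPPPPBBBBBBBBBBNNNNNN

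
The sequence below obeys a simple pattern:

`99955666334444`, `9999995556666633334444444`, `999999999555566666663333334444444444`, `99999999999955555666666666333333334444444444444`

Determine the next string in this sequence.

9999999999999995555556666666666633333333334444444444444444

Term n consists of 3n 9's, followed by n+1 5's, followed by 2n+1 6's, followed by 2n 3's, followed by 3n+1 4's (n = 1, 2, …).
Setting n = 5 gives 15, 6, 11, 10, 16 characters in each block.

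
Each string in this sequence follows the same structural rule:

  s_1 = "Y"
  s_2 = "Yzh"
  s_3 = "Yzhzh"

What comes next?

Each term is the previous one with zh appended.
So the next term is Yzhzh·zh.

Yzhzhzh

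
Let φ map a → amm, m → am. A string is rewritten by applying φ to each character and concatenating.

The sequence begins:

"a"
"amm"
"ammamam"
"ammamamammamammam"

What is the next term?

ammamamammamammamammamamammamammamamammam

Applying the rule to each of the 17 symbols of ammamamammamammam gives the pieces amm am am amm am amm am amm am am amm am amm am am amm am, which concatenate to the answer.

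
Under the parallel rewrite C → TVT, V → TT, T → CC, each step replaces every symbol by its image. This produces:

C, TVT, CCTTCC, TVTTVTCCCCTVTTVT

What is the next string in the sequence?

Replace each of the 16 characters of TVTTVTCCCCTVTTVT in place — CC TT CC CC TT CC TVT TVT TVT TVT CC TT CC CC TT CC — and concatenate.

CCTTCCCCTTCCTVTTVTTVTTVTCCTTCCCCTTCC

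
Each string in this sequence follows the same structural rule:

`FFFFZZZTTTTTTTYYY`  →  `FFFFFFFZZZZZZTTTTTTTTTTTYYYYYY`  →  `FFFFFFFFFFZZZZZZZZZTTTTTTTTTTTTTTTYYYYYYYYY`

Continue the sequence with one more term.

FFFFFFFFFFFFFZZZZZZZZZZZZTTTTTTTTTTTTTTTTTTTYYYYYYYYYYYY

The n-th term is 3n+1 F's then 3n Z's then 4n+3 T's then 3n Y's (n = 1, 2, …).
For the next term, n = 4, so the run lengths are 13, 12, 19, 12.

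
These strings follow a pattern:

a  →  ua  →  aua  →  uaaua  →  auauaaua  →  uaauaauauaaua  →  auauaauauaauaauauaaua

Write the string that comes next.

From term 3 onward, concatenate the second-to-last term with the last: a·ua = aua, ua·aua = uaaua, …
Continuing: uaauaauauaaua · auauaauauaauaauauaaua gives term 8.

uaauaauauaauaauauaauauaauaauauaaua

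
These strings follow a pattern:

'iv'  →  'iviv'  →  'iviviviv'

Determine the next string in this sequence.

s(k+1) = s(k)·s(k) — each term doubles the last.
So the next term is two copies of iviviviv.

iviviviviviviviv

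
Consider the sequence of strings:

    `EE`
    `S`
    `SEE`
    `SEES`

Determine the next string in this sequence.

SEESSEE

This is a Fibonacci-style word recurrence s(k) = s(k−1)·s(k−2): e.g. S·EE = SEE.
Continuing: SEES · SEE gives term 5.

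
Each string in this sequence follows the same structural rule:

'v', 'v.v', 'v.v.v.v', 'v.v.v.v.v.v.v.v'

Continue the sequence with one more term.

v.v.v.v.v.v.v.v.v.v.v.v.v.v.v.v

Each string is two copies of the previous one joined by '.'.
So the next term is two copies of v.v.v.v.v.v.v.v with '.' between the halves.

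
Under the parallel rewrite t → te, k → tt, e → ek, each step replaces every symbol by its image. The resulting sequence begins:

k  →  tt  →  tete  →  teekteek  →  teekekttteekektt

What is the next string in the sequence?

Replace each of the 16 characters of teekekttteekektt in place — te ek ek tt ek tt te te te ek ek tt ek tt te te — and concatenate.

teekekttekttteteteekekttektttete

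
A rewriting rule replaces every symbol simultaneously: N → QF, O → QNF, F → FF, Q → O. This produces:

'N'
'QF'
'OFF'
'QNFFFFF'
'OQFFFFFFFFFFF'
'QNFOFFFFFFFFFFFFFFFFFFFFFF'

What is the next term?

Rewriting the 26 symbols of QNFOFFFFFFFFFFFFFFFFFFFFFF one by one yields O QF FF QNF FF FF FF FF FF FF FF FF FF FF FF FF FF FF FF FF FF FF FF FF FF FF; concatenated:

OQFFFQNFFFFFFFFFFFFFFFFFFFFFFFFFFFFFFFFFFFFFFFFFFFFF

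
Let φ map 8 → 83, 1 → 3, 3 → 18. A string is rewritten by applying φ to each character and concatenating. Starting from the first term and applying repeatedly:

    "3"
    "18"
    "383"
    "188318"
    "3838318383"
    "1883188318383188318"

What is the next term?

Applying the rule to each of the 19 symbols of 1883188318383188318 gives the pieces 3 83 83 18 3 83 83 18 3 83 18 83 18 3 83 83 18 3 83, which concatenate to the answer.

383831838383183831883183838318383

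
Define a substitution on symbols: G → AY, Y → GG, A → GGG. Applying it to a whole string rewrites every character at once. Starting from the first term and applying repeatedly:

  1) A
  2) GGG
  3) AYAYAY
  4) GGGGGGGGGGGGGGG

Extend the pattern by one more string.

AYAYAYAYAYAYAYAYAYAYAYAYAYAYAY

Applying the rule to each of the 15 symbols of GGGGGGGGGGGGGGG gives the pieces AY AY AY AY AY AY AY AY AY AY AY AY AY AY AY, which concatenate to the answer.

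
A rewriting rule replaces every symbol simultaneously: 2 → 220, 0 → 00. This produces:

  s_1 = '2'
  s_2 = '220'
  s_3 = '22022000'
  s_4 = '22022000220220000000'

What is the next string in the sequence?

Applying the rule to each of the 20 symbols of 22022000220220000000 gives the pieces 220 220 00 220 220 00 00 00 220 220 00 220 220 00 00 00 00 00 00 00, which concatenate to the answer.

220220002202200000002202200022022000000000000000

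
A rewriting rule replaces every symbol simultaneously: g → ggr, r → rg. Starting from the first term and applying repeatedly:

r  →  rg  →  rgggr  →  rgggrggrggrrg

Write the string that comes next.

rgggrggrggrrgggrggrrgggrggrrgrgggr

φ(rgggrggrggrrg) expands symbol-by-symbol to rg ggr ggr ggr rg ggr ggr rg ggr ggr rg rg ggr; joining the 13 pieces gives the next term.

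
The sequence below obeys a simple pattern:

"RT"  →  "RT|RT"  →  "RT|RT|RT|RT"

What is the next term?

Each string is two copies of the previous one joined by '|'.
Doubling RT|RT|RT|RT with '|' between the halves:

RT|RT|RT|RT|RT|RT|RT|RT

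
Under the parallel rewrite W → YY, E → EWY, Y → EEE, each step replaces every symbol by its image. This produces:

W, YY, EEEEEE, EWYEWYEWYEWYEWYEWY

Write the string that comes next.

Replace each of the 18 characters of EWYEWYEWYEWYEWYEWY in place — EWY YY EEE EWY YY EEE EWY YY EEE EWY YY EEE EWY YY EEE EWY YY EEE — and concatenate.

EWYYYEEEEWYYYEEEEWYYYEEEEWYYYEEEEWYYYEEEEWYYYEEE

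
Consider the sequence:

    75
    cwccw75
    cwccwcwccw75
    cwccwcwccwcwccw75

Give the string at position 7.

cwccwcwccwcwccwcwccwcwccwcwccw75

The strings grow by a fixed prefix cwccw each time.
From cwccwcwccwcwccw75, 3 further steps: cwccwcwccwcwccw75 → cwccwcwccwcwccwcwccw75 → cwccwcwccwcwccwcwccwcwccw75 → (answer).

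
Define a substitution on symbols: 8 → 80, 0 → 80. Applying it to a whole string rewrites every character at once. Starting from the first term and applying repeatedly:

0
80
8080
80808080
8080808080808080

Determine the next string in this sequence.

80808080808080808080808080808080

φ(8080808080808080) expands symbol-by-symbol to 80 80 80 80 80 80 80 80 80 80 80 80 80 80 80 80; joining the 16 pieces gives the next term.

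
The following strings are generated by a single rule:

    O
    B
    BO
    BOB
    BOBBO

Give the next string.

BOBBOBOB

This is a Fibonacci-style word recurrence s(k) = s(k−1)·s(k−2): e.g. B·O = BO.
The next term joins BOBBO and BOB.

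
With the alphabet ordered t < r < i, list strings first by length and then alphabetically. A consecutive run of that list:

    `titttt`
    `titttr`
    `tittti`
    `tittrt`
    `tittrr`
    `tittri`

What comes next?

Treat tittri as a base-3 numeral over the given alphabet and add one, carrying through any trailing i's.

tittit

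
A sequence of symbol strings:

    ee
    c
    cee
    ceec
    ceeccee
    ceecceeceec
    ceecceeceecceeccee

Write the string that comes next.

This is a Fibonacci-style word recurrence s(k) = s(k−1)·s(k−2): e.g. c·ee = cee.
Continuing: ceecceeceecceeccee · ceecceeceec gives term 8.

ceecceeceecceecceeceecceeceec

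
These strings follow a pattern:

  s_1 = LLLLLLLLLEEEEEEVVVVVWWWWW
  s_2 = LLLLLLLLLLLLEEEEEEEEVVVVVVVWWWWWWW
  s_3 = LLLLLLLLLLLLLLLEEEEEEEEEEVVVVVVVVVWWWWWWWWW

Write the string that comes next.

Each string has the form L^{3n} E^{2n} V^{2n-1} W^{2n-1}, where the shown terms are n = 3, 4, 5.
For the next term, n = 6, so the run lengths are 18, 12, 11, 11.

LLLLLLLLLLLLLLLLLLEEEEEEEEEEEEVVVVVVVVVVVWWWWWWWWWWW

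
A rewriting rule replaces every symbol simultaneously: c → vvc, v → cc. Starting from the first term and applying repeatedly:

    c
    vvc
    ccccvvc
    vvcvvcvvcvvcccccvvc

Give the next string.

Applying the rule to each of the 19 symbols of vvcvvcvvcvvcccccvvc gives the pieces cc cc vvc cc cc vvc cc cc vvc cc cc vvc vvc vvc vvc vvc cc cc vvc, which concatenate to the answer.

ccccvvcccccvvcccccvvcccccvvcvvcvvcvvcvvcccccvvc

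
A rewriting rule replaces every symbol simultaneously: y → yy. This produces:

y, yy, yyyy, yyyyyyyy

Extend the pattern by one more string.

Apply φ to yyyyyyyy symbol by symbol: y→yy, y→yy, y→yy, y→yy, y→yy, y→yy, y→yy, y→yy; joined: yy yy yy yy yy yy yy yy.

yyyyyyyyyyyyyyyy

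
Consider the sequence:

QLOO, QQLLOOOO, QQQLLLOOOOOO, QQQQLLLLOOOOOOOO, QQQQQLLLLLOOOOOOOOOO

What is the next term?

The n-th term is n Q's then n L's then 2n O's (n = 1, 2, …).
Setting n = 6 gives 6, 6, 12 characters in each block.

QQQQQQLLLLLLOOOOOOOOOOOO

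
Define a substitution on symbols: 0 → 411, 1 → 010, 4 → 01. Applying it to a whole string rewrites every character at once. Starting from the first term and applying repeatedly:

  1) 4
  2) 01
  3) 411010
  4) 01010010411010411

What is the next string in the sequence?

Rewriting the 17 symbols of 01010010411010411 one by one yields 411 010 411 010 411 411 010 411 01 010 010 411 010 411 01 010 010; concatenated:

4110104110104114110104110101001041101041101010010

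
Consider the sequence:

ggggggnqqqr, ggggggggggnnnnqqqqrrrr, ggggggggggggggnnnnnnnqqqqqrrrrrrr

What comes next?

ggggggggggggggggggnnnnnnnnnnqqqqqqrrrrrrrrrr

Each string has the form g^{4n+2} n^{3n-2} q^{n+2} r^{3n-2} (n = 1, 2, …).
Setting n = 4 gives 18, 10, 6, 10 characters in each block.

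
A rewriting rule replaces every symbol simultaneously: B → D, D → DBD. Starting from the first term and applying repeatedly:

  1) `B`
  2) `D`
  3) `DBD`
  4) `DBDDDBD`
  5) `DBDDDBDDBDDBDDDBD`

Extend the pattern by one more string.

DBDDDBDDBDDBDDDBDDBDDDBDDBDDDBDDBDDBDDDBD

Applying the rule to each of the 17 symbols of DBDDDBDDBDDBDDDBD gives the pieces DBD D DBD DBD DBD D DBD DBD D DBD DBD D DBD DBD DBD D DBD, which concatenate to the answer.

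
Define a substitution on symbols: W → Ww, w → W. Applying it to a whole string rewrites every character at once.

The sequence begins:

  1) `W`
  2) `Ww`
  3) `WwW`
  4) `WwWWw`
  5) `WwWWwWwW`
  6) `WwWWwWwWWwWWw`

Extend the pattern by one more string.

φ(WwWWwWwWWwWWw) expands symbol-by-symbol to Ww W Ww Ww W Ww W Ww Ww W Ww Ww W; joining the 13 pieces gives the next term.

WwWWwWwWWwWWwWwWWwWwW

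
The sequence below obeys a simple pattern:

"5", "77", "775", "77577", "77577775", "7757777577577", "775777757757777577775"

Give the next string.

7757777577577775777757757777577577

From term 3 onward, concatenate the last term with the second-to-last: 77·5 = 775, 775·77 = 77577, …
Continuing: 775777757757777577775 · 7757777577577 gives term 8.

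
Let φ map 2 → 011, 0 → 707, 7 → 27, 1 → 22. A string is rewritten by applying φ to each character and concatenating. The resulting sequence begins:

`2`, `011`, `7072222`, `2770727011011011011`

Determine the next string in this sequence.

011272770727011277072222707222270722227072222

Applying the rule to each of the 19 symbols of 2770727011011011011 gives the pieces 011 27 27 707 27 011 27 707 22 22 707 22 22 707 22 22 707 22 22, which concatenate to the answer.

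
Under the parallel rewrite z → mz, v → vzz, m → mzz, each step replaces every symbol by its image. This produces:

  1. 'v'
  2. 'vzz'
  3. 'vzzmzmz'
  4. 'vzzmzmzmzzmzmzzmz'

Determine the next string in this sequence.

vzzmzmzmzzmzmzzmzmzzmzmzmzzmzmzzmzmzmzzmz

φ(vzzmzmzmzzmzmzzmz) expands symbol-by-symbol to vzz mz mz mzz mz mzz mz mzz mz mz mzz mz mzz mz mz mzz mz; joining the 17 pieces gives the next term.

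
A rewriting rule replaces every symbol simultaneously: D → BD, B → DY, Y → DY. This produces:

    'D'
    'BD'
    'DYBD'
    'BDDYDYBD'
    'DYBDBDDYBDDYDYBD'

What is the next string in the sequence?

φ(DYBDBDDYBDDYDYBD) expands symbol-by-symbol to BD DY DY BD DY BD BD DY DY BD BD DY BD DY DY BD; joining the 16 pieces gives the next term.

BDDYDYBDDYBDBDDYDYBDBDDYBDDYDYBD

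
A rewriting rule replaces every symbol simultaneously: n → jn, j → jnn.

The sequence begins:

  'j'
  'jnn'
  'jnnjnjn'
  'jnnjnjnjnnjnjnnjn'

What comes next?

jnnjnjnjnnjnjnnjnjnnjnjnjnnjnjnnjnjnjnnjn

Replace each of the 17 characters of jnnjnjnjnnjnjnnjn in place — jnn jn jn jnn jn jnn jn jnn jn jn jnn jn jnn jn jn jnn jn — and concatenate.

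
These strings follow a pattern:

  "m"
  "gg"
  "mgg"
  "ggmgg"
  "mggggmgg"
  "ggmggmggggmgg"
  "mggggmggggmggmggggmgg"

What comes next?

ggmggmggggmggmggggmggggmggmggggmgg

From term 3 onward, concatenate the second-to-last term with the last: m·gg = mgg, gg·mgg = ggmgg, …
Continuing: ggmggmggggmgg · mggggmggggmggmggggmgg gives term 8.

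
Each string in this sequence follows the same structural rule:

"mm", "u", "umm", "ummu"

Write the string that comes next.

ummuumm

This is a Fibonacci-style word recurrence s(k) = s(k−1)·s(k−2): e.g. u·mm = umm.
So term 5 is ummu·umm.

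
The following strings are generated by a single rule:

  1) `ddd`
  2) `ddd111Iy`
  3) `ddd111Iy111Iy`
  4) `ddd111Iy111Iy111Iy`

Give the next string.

The strings grow by a fixed suffix 111Iy each time.
Applying this once more to ddd111Iy111Iy111Iy:

ddd111Iy111Iy111Iy111Iy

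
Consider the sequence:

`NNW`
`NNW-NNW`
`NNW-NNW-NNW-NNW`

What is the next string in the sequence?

Every step duplicates the string with '-' between the halves.
One more doubling of NNW-NNW-NNW-NNW gives the answer.

NNW-NNW-NNW-NNW-NNW-NNW-NNW-NNW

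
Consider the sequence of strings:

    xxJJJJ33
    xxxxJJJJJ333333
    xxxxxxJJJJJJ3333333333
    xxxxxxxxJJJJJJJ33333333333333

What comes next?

Each string has the form x^{2n} J^{n+3} 3^{4n-2} (n = 1, 2, …).
For the next term, n = 5, so the run lengths are 10, 8, 18.

xxxxxxxxxxJJJJJJJJ333333333333333333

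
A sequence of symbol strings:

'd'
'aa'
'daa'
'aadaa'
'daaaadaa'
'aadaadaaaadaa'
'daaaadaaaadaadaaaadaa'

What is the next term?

From term 3 onward, concatenate the second-to-last term with the last: d·aa = daa, aa·daa = aadaa, …
Continuing: aadaadaaaadaa · daaaadaaaadaadaaaadaa gives term 8.

aadaadaaaadaadaaaadaaaadaadaaaadaa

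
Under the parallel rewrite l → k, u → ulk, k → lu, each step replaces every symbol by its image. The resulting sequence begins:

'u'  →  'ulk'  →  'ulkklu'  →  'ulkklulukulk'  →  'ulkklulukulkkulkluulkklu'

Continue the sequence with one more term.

Applying the rule to each of the 24 symbols of ulkklulukulkkulkluulkklu gives the pieces ulk k lu lu k ulk k ulk lu ulk k lu lu ulk k lu k ulk ulk k lu lu k ulk, which concatenate to the answer.

ulkklulukulkkulkluulkkluluulkklukulkulkklulukulk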